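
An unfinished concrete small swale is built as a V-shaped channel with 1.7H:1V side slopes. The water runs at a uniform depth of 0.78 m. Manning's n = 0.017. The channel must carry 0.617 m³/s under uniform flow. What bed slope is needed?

S = 0.00044

For a triangular section with side slope z = 1.7: A = zy² = 1.7×0.78² = 1.034 m²; P = 2y√(1+z²) = 2×0.78×1.972 = 3.077 m.
Hydraulic radius R = A/P = 1.034/3.077 = 0.3362 m.
From Manning's equation, S = [nQ / (1 A R^(2/3))]² = [0.017 × 0.617 / (1 × 1.034 × 0.3362^(2/3))]² = 0.00044.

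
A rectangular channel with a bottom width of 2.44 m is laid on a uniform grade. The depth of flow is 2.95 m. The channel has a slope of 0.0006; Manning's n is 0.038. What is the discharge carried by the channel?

Q = 4.21 m³/s

Flow area A = b·y = 2.44 × 2.95 = 7.198 m². Wetted perimeter P = b + 2y = 2.44 + 2×2.95 = 8.34 m.
Hydraulic radius R = A/P = 7.198/8.34 = 0.8631 m.
Manning's equation: Q = (1/n) A R^(2/3) S^(1/2) = (1/0.038) × 7.198 × 0.8631^(2/3) × 0.0006^(1/2) = 4.21 m³/s.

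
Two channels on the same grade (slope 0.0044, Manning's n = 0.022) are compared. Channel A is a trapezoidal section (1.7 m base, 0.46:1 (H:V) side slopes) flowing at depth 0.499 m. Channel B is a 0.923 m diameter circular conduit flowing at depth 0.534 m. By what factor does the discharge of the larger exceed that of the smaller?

Channel A: With bottom width b = 1.7 m and side slope z = 0.46: A = (b + zy)y = (1.7 + 0.46×0.499)×0.499 = 0.9628 m²; P = b + 2y√(1+z²) = 1.7 + 2×0.499×1.101 = 2.799 m. Hydraulic radius R = A/P = 0.9628/2.799 = 0.3441 m. Q_A = (1/0.022)·0.9628·0.3441^(2/3)·√0.0044 = 1.425 m³/s.
Channel B: For a circular section of diameter D = 0.923 m at depth y = 0.534 m, the central angle is θ = 2 arccos(1 − 2y/D) = 3.457 rad. Then A = (D²/8)(θ − sin θ) = 0.4012 m² and P = Dθ/2 = 1.595 m. Hydraulic radius R = A/P = 0.4012/1.595 = 0.2515 m. Q_B = (1/0.022)·0.4012·0.2515^(2/3)·√0.0044 = 0.4819 m³/s.
The larger discharge is 1.425 m³/s and the smaller is 0.4819 m³/s; the ratio is 2.96.

2.96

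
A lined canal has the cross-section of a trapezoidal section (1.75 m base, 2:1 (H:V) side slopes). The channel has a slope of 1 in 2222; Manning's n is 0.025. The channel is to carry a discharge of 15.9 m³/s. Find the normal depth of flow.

y_n = 2.42 m

Manning's equation rearranged: A R^(2/3) = nQ / (1·√S) = 0.025 × 15.9 / (√0.00045) = 18.74.
At y = 2.92 m: A R^(2/3) = 29 — too large.
At y = 1.86 m: A R^(2/3) = 10.25 — too small.
At y = 2.42 m: A R^(2/3) = 18.69 — ≈ 18.74.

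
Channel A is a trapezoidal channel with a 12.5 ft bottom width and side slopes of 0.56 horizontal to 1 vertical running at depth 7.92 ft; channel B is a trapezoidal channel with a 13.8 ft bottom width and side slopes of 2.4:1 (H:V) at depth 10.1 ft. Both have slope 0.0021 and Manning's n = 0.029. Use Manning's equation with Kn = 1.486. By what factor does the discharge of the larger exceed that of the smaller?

Channel A: With bottom width b = 12.5 ft and side slope z = 0.56: A = (b + zy)y = (12.5 + 0.56×7.92)×7.92 = 134.1 ft²; P = b + 2y√(1+z²) = 12.5 + 2×7.92×1.146 = 30.65 ft. Hydraulic radius R = A/P = 134.1/30.65 = 4.375 ft. Q_A = (1.486/0.029)·134.1·4.375^(2/3)·√0.0021 = 842.5 ft³/s.
Channel B: With bottom width b = 13.8 ft and side slope z = 2.4: A = (b + zy)y = (13.8 + 2.4×10.1)×10.1 = 384.2 ft²; P = b + 2y√(1+z²) = 13.8 + 2×10.1×2.6 = 66.32 ft. Hydraulic radius R = A/P = 384.2/66.32 = 5.793 ft. Q_B = (1.486/0.029)·384.2·5.793^(2/3)·√0.0021 = 2910 ft³/s.
The larger discharge is 2910 ft³/s and the smaller is 842.5 ft³/s; the ratio is 3.45.

3.45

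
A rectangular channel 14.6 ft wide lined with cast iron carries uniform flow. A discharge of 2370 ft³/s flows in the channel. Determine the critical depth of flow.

For a rectangular channel, critical depth y_c = (q²/g)^(1/3) where q = Q/b = 2370/14.6 = 162.3 ft²/s.
So y_c = (162.3²/32.2)^(1/3) = 9.35 ft.

y_c = 9.35 ft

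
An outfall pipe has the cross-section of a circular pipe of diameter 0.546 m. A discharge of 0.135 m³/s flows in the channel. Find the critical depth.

At critical depth, Q² T / (g A³) = 1, i.e. A³/T = Q²/g = 0.135²/9.81 = 0.001858.
Try y = 0.188 m: A³/T = 0.0007021 — low.
Try y = 0.294 m: A³/T = 0.0039 — high.
Try y = 0.242 m: A³/T = 0.001853 — matches.

y_c = 0.242 m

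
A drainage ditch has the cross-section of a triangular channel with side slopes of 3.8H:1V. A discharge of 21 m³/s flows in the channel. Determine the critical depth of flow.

At critical depth, Q² T / (g A³) = 1, i.e. A³/T = Q²/g = 21²/9.81 = 44.95.
Trying y = 1.65 m: A³/T = 88.3 — high.
Trying y = 1.44 m: A³/T = 44.7 — ≈ 44.95.

y_c = 1.44 m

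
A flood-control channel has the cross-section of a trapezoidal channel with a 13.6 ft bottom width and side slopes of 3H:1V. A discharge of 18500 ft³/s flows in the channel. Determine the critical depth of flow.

y_c = 16.7 ft

At critical depth, Q² T / (g A³) = 1, i.e. A³/T = Q²/g = 18500²/32.2 = 10630000.
Try y = 20.6 ft: A³/T = 27310000 — high.
Try y = 16.7 ft: A³/T = 10580000 — ≈ 10630000.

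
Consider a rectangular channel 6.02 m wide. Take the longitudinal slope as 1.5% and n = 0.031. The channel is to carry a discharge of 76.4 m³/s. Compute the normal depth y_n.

Manning's equation rearranged: A R^(2/3) = nQ / (1·√S) = 0.031 × 76.4 / (√0.015) = 19.34.
At y = 2.25 m: A R^(2/3) = 16.03 — short.
At y = 2.58 m: A R^(2/3) = 19.34 — matches.

y_n = 2.58 m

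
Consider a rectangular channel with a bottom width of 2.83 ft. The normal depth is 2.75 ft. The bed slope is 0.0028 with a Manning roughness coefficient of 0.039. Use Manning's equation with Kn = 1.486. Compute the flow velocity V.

V = 1.93 ft/s

Flow area A = b·y = 2.83 × 2.75 = 7.783 ft². Wetted perimeter P = b + 2y = 2.83 + 2×2.75 = 8.33 ft.
Hydraulic radius R = A/P = 7.783/8.33 = 0.9343 ft.
From Manning's equation, V = (1.486/n) R^(2/3) S^(1/2) = (1.486/0.039) × 0.9343^(2/3) × 0.0028^(1/2) = 1.93 ft/s.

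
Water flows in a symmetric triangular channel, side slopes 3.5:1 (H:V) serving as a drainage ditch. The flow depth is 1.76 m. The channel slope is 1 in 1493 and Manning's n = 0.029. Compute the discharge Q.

Q = 8.66 m³/s

For a triangular section with side slope z = 3.5: A = zy² = 3.5×1.76² = 10.84 m²; P = 2y√(1+z²) = 2×1.76×3.64 = 12.81 m.
Hydraulic radius R = A/P = 10.84/12.81 = 0.8461 m.
Manning's equation: Q = (1/n) A R^(2/3) S^(1/2) = (1/0.029) × 10.84 × 0.8461^(2/3) × 0.0006698^(1/2) = 8.66 m³/s.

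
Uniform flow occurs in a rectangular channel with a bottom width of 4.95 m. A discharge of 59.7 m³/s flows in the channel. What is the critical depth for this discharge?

For a rectangular channel, critical depth y_c = (q²/g)^(1/3) where q = Q/b = 59.7/4.95 = 12.06 m²/s.
So y_c = (12.06²/9.81)^(1/3) = 2.46 m.

y_c = 2.46 m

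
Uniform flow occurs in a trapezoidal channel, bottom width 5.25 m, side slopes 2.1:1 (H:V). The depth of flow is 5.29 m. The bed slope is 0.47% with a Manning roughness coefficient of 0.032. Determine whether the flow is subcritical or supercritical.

subcritical

With bottom width b = 5.25 m and side slope z = 2.1: A = (b + zy)y = (5.25 + 2.1×5.29)×5.29 = 86.54 m²; P = b + 2y√(1+z²) = 5.25 + 2×5.29×2.326 = 29.86 m.
Hydraulic radius R = A/P = 86.54/29.86 = 2.898 m.
V = (1/n) R^(2/3) √S = (1/0.032) × 2.898^(2/3) × √0.0047 = 4.355 m/s. Hydraulic depth D_h = A/T = 86.54/27.47 = 3.151 m.
Froude number Fr = V/√(g·D_h) = 4.355/√(9.81×3.151) = 0.783, which is less than 1, so the flow is subcritical.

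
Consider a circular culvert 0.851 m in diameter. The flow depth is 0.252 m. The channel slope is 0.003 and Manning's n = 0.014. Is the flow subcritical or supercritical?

For a circular section of diameter D = 0.851 m at depth y = 0.252 m, the central angle is θ = 2 arccos(1 − 2y/D) = 2.302 rad. Then A = (D²/8)(θ − sin θ) = 0.1409 m² and P = Dθ/2 = 0.9793 m.
Hydraulic radius R = A/P = 0.1409/0.9793 = 0.1439 m.
V = (1/n) R^(2/3) √S = (1/0.014) × 0.1439^(2/3) × √0.003 = 1.074 m/s. Hydraulic depth D_h = A/T = 0.1409/0.777 = 0.1814 m.
Froude number Fr = V/√(g·D_h) = 1.074/√(9.81×0.1814) = 0.805, which is less than 1, so the flow is subcritical.

subcritical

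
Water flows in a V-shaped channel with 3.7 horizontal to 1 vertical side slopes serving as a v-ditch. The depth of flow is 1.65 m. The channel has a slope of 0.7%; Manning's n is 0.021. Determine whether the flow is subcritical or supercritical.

For a triangular section with side slope z = 3.7: A = zy² = 3.7×1.65² = 10.07 m²; P = 2y√(1+z²) = 2×1.65×3.833 = 12.65 m.
Hydraulic radius R = A/P = 10.07/12.65 = 0.7964 m.
V = (1/n) R^(2/3) √S = (1/0.021) × 0.7964^(2/3) × √0.007 = 3.423 m/s. Hydraulic depth D_h = A/T = 10.07/12.21 = 0.825 m.
Froude number Fr = V/√(g·D_h) = 3.423/√(9.81×0.825) = 1.2, which is greater than 1, so the flow is supercritical.

supercritical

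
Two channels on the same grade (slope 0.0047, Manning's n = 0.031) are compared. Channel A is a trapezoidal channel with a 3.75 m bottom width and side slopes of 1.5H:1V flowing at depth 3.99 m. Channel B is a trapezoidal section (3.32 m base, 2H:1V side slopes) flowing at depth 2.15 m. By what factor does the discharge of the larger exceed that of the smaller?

Channel A: With bottom width b = 3.75 m and side slope z = 1.5: A = (b + zy)y = (3.75 + 1.5×3.99)×3.99 = 38.84 m²; P = b + 2y√(1+z²) = 3.75 + 2×3.99×1.803 = 18.14 m. Hydraulic radius R = A/P = 38.84/18.14 = 2.142 m. Q_A = (1/0.031)·38.84·2.142^(2/3)·√0.0047 = 142.7 m³/s.
Channel B: With bottom width b = 3.32 m and side slope z = 2: A = (b + zy)y = (3.32 + 2×2.15)×2.15 = 16.38 m²; P = b + 2y√(1+z²) = 3.32 + 2×2.15×2.236 = 12.94 m. Hydraulic radius R = A/P = 16.38/12.94 = 1.267 m. Q_B = (1/0.031)·16.38·1.267^(2/3)·√0.0047 = 42.41 m³/s.
The larger discharge is 142.7 m³/s and the smaller is 42.41 m³/s; the ratio is 3.37.

3.37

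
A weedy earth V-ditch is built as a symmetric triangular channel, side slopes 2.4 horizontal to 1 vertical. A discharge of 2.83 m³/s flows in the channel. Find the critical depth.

At critical depth, Q² T / (g A³) = 1, i.e. A³/T = Q²/g = 2.83²/9.81 = 0.8164.
Trying y = 0.909 m: A³/T = 1.787 — high.
Trying y = 0.55 m: A³/T = 0.1449 — low.
Trying y = 0.777 m: A³/T = 0.8156 — matches.

y_c = 0.777 m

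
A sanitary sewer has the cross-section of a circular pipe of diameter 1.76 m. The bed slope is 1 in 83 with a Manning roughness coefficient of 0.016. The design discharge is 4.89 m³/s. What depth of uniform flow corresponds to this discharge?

Manning's equation rearranged: A R^(2/3) = nQ / (1·√S) = 0.016 × 4.89 / (√0.01205) = 0.7128.
Try y = 1.06 m: A R^(2/3) = 0.951 — high.
Try y = 0.676 m: A R^(2/3) = 0.4402 — low.
Try y = 0.887 m: A R^(2/3) = 0.7132 — matches.

y_n = 0.887 m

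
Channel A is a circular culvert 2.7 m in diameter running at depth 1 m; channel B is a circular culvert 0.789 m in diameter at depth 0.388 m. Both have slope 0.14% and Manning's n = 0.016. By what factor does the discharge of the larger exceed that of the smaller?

16

Channel A: For a circular section of diameter D = 2.7 m at depth y = 1 m, the central angle is θ = 2 arccos(1 − 2y/D) = 2.617 rad. Then A = (D²/8)(θ − sin θ) = 1.928 m² and P = Dθ/2 = 3.533 m. Hydraulic radius R = A/P = 1.928/3.533 = 0.5458 m. Q_A = (1/0.016)·1.928·0.5458^(2/3)·√0.0014 = 3.012 m³/s.
Channel B: For a circular section of diameter D = 0.789 m at depth y = 0.388 m, the central angle is θ = 2 arccos(1 − 2y/D) = 3.109 rad. Then A = (D²/8)(θ − sin θ) = 0.2393 m² and P = Dθ/2 = 1.226 m. Hydraulic radius R = A/P = 0.2393/1.226 = 0.1952 m. Q_B = (1/0.016)·0.2393·0.1952^(2/3)·√0.0014 = 0.1883 m³/s.
The larger discharge is 3.012 m³/s and the smaller is 0.1883 m³/s; the ratio is 16.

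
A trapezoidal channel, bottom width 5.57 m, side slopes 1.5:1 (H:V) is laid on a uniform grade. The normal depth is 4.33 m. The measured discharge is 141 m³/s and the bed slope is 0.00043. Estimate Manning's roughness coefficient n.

With bottom width b = 5.57 m and side slope z = 1.5: A = (b + zy)y = (5.57 + 1.5×4.33)×4.33 = 52.24 m²; P = b + 2y√(1+z²) = 5.57 + 2×4.33×1.803 = 21.18 m.
Hydraulic radius R = A/P = 52.24/21.18 = 2.466 m.
Rearranging Manning's equation: n = (1/Q) A R^(2/3) S^(1/2) = (1/141) × 52.24 × 2.466^(2/3) × √0.00043 = 0.014.

n = 0.014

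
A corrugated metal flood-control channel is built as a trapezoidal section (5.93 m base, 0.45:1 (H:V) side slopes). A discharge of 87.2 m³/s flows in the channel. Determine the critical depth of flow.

At critical depth, Q² T / (g A³) = 1, i.e. A³/T = Q²/g = 87.2²/9.81 = 775.1.
Trying y = 3.23 m: A³/T = 1535 — too large.
Trying y = 2.25 m: A³/T = 479.1 — too small.
Trying y = 2.62 m: A³/T = 779.6 — ≈ 775.1.

y_c = 2.62 m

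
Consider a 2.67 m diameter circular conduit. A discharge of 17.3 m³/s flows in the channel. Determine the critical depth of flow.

y_c = 1.88 m

At critical depth, Q² T / (g A³) = 1, i.e. A³/T = Q²/g = 17.3²/9.81 = 30.51.
At y = 1.38 m: A³/T = 9.327 — short.
At y = 2.11 m: A³/T = 49.17 — over.
At y = 1.88 m: A³/T = 30.68 — ≈ 30.51.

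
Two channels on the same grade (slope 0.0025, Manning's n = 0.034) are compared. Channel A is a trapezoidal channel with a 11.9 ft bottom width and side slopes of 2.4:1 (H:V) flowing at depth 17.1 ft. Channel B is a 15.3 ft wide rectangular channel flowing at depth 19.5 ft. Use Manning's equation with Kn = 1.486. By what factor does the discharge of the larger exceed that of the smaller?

Channel A: With bottom width b = 11.9 ft and side slope z = 2.4: A = (b + zy)y = (11.9 + 2.4×17.1)×17.1 = 905.3 ft²; P = b + 2y√(1+z²) = 11.9 + 2×17.1×2.6 = 100.8 ft. Hydraulic radius R = A/P = 905.3/100.8 = 8.979 ft. Q_A = (1.486/0.034)·905.3·8.979^(2/3)·√0.0025 = 8546 ft³/s.
Channel B: Flow area A = b·y = 15.3 × 19.5 = 298.4 ft². Wetted perimeter P = b + 2y = 15.3 + 2×19.5 = 54.3 ft. Hydraulic radius R = A/P = 298.4/54.3 = 5.494 ft. Q_B = (1.486/0.034)·298.4·5.494^(2/3)·√0.0025 = 2030 ft³/s.
The larger discharge is 8546 ft³/s and the smaller is 2030 ft³/s; the ratio is 4.21.

4.21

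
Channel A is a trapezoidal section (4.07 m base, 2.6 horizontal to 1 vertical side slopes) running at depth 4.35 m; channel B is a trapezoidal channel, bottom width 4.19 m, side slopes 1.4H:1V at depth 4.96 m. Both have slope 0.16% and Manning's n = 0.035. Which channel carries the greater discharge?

Channel A: With bottom width b = 4.07 m and side slope z = 2.6: A = (b + zy)y = (4.07 + 2.6×4.35)×4.35 = 66.9 m²; P = b + 2y√(1+z²) = 4.07 + 2×4.35×2.786 = 28.31 m. Hydraulic radius R = A/P = 66.9/28.31 = 2.364 m. Q_A = (1/0.035)·66.9·2.364^(2/3)·√0.0016 = 135.7 m³/s.
Channel B: With bottom width b = 4.19 m and side slope z = 1.4: A = (b + zy)y = (4.19 + 1.4×4.96)×4.96 = 55.22 m²; P = b + 2y√(1+z²) = 4.19 + 2×4.96×1.72 = 21.26 m. Hydraulic radius R = A/P = 55.22/21.26 = 2.598 m. Q_B = (1/0.035)·55.22·2.598^(2/3)·√0.0016 = 119.3 m³/s.
Q_A = 135.7 m³/s vs Q_B = 119.3 m³/s, so channel A carries more.

channel A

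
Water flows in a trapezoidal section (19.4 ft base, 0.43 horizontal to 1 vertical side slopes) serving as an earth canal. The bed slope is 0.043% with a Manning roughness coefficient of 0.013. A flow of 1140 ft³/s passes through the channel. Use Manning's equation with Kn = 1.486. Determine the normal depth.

Manning's equation rearranged: A R^(2/3) = nQ / (1.486·√S) = 0.013 × 1140 / (1.486 × √0.00043) = 480.9.
At y = 5.25 ft: A R^(2/3) = 271.4 — low.
At y = 7.51 ft: A R^(2/3) = 480.5 — close enough.

y_n = 7.51 ft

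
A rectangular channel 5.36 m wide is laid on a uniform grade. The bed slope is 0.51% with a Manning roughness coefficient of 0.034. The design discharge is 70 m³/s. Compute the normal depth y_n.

y_n = 4.42 m

Manning's equation rearranged: A R^(2/3) = nQ / (1·√S) = 0.034 × 70 / (√0.0051) = 33.33.
Try y = 3.04 m: A R^(2/3) = 20.63 — low.
Try y = 5.29 m: A R^(2/3) = 41.63 — high.
Try y = 4.42 m: A R^(2/3) = 33.33 — close enough.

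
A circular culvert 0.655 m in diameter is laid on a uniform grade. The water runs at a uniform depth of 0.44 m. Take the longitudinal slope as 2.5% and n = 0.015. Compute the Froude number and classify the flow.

For a circular section of diameter D = 0.655 m at depth y = 0.44 m, the central angle is θ = 2 arccos(1 − 2y/D) = 3.843 rad. Then A = (D²/8)(θ − sin θ) = 0.2407 m² and P = Dθ/2 = 1.259 m.
Hydraulic radius R = A/P = 0.2407/1.259 = 0.1912 m.
V = (1/n) R^(2/3) √S = (1/0.015) × 0.1912^(2/3) × √0.025 = 3.499 m/s. Hydraulic depth D_h = A/T = 0.2407/0.6151 = 0.3913 m.
Froude number Fr = V/√(g·D_h) = 3.499/√(9.81×0.3913) = 1.79, which is greater than 1, so the flow is supercritical.

supercritical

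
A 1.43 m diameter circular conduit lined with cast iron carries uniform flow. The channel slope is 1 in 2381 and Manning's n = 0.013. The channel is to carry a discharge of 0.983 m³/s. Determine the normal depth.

y_n = 0.942 m

Manning's equation rearranged: A R^(2/3) = nQ / (1·√S) = 0.013 × 0.983 / (√0.00042) = 0.6236.
Trying y = 0.82 m: A R^(2/3) = 0.5065 — too small.
Trying y = 0.942 m: A R^(2/3) = 0.6236 — matches.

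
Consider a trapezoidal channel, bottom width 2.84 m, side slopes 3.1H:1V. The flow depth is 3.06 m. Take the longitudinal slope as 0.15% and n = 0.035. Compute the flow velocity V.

With bottom width b = 2.84 m and side slope z = 3.1: A = (b + zy)y = (2.84 + 3.1×3.06)×3.06 = 37.72 m²; P = b + 2y√(1+z²) = 2.84 + 2×3.06×3.257 = 22.77 m.
Hydraulic radius R = A/P = 37.72/22.77 = 1.656 m.
From Manning's equation, V = (1/n) R^(2/3) S^(1/2) = (1/0.035) × 1.656^(2/3) × 0.0015^(1/2) = 1.55 m/s.

V = 1.55 m/s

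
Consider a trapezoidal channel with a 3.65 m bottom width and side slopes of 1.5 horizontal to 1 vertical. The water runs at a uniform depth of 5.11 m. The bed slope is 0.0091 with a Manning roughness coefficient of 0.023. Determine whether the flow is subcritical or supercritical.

supercritical

With bottom width b = 3.65 m and side slope z = 1.5: A = (b + zy)y = (3.65 + 1.5×5.11)×5.11 = 57.82 m²; P = b + 2y√(1+z²) = 3.65 + 2×5.11×1.803 = 22.07 m.
Hydraulic radius R = A/P = 57.82/22.07 = 2.619 m.
V = (1/n) R^(2/3) √S = (1/0.023) × 2.619^(2/3) × √0.0091 = 7.881 m/s. Hydraulic depth D_h = A/T = 57.82/18.98 = 3.046 m.
Froude number Fr = V/√(g·D_h) = 7.881/√(9.81×3.046) = 1.44, which is greater than 1, so the flow is supercritical.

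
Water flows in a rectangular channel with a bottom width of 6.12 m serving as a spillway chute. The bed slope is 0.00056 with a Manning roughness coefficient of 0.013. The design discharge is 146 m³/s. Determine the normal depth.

y_n = 7.76 m

Manning's equation rearranged: A R^(2/3) = nQ / (1·√S) = 0.013 × 146 / (√0.00056) = 80.21.
Try y = 9.67 m: A R^(2/3) = 103.8 — too large.
Try y = 5.8 m: A R^(2/3) = 56.41 — too small.
Try y = 7.76 m: A R^(2/3) = 80.2 — matches.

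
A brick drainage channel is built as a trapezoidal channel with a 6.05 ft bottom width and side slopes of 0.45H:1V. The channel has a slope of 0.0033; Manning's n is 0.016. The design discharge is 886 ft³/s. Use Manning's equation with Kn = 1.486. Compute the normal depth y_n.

y_n = 7.89 ft

Manning's equation rearranged: A R^(2/3) = nQ / (1.486·√S) = 0.016 × 886 / (1.486 × √0.0033) = 166.1.
Try y = 6.35 ft: A R^(2/3) = 113.2 — short.
Try y = 9.92 ft: A R^(2/3) = 251.8 — over.
Try y = 7.89 ft: A R^(2/3) = 166 — ≈ 166.1.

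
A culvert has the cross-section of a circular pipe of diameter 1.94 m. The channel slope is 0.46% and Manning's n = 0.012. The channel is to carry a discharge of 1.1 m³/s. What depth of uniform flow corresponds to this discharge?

y_n = 0.428 m

Manning's equation rearranged: A R^(2/3) = nQ / (1·√S) = 0.012 × 1.1 / (√0.0046) = 0.1946.
Try y = 0.489 m: A R^(2/3) = 0.2541 — high.
Try y = 0.428 m: A R^(2/3) = 0.1948 — matches.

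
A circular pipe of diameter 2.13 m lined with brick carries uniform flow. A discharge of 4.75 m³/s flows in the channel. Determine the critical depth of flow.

At critical depth, Q² T / (g A³) = 1, i.e. A³/T = Q²/g = 4.75²/9.81 = 2.3.
Trying y = 0.856 m: A³/T = 1.15 — low.
Trying y = 1.27 m: A³/T = 5.203 — high.
Trying y = 1.03 m: A³/T = 2.337 — ≈ 2.3.

y_c = 1.03 m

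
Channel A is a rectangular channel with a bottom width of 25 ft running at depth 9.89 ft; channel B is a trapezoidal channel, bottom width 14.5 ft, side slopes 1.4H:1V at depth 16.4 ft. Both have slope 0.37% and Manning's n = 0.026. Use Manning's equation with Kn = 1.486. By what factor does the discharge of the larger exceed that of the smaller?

3.35

Channel A: Flow area A = b·y = 25 × 9.89 = 247.2 ft². Wetted perimeter P = b + 2y = 25 + 2×9.89 = 44.78 ft. Hydraulic radius R = A/P = 247.2/44.78 = 5.521 ft. Q_A = (1.486/0.026)·247.2·5.521^(2/3)·√0.0037 = 2685 ft³/s.
Channel B: With bottom width b = 14.5 ft and side slope z = 1.4: A = (b + zy)y = (14.5 + 1.4×16.4)×16.4 = 614.3 ft²; P = b + 2y√(1+z²) = 14.5 + 2×16.4×1.72 = 70.93 ft. Hydraulic radius R = A/P = 614.3/70.93 = 8.661 ft. Q_B = (1.486/0.026)·614.3·8.661^(2/3)·√0.0037 = 9008 ft³/s.
The larger discharge is 9008 ft³/s and the smaller is 2685 ft³/s; the ratio is 3.35.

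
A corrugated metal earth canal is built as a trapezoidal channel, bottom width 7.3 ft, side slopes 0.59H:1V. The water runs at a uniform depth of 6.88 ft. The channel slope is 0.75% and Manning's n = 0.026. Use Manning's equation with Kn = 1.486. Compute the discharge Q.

With bottom width b = 7.3 ft and side slope z = 0.59: A = (b + zy)y = (7.3 + 0.59×6.88)×6.88 = 78.15 ft²; P = b + 2y√(1+z²) = 7.3 + 2×6.88×1.161 = 23.28 ft.
Hydraulic radius R = A/P = 78.15/23.28 = 3.358 ft.
Manning's equation: Q = (1.486/n) A R^(2/3) S^(1/2) = (1.486/0.026) × 78.15 × 3.358^(2/3) × 0.0075^(1/2) = 867 ft³/s.

Q = 867 ft³/s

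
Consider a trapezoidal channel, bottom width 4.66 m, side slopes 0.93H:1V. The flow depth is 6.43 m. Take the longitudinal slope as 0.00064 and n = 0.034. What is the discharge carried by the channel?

Q = 108 m³/s

With bottom width b = 4.66 m and side slope z = 0.93: A = (b + zy)y = (4.66 + 0.93×6.43)×6.43 = 68.41 m²; P = b + 2y√(1+z²) = 4.66 + 2×6.43×1.366 = 22.22 m.
Hydraulic radius R = A/P = 68.41/22.22 = 3.079 m.
Manning's equation: Q = (1/n) A R^(2/3) S^(1/2) = (1/0.034) × 68.41 × 3.079^(2/3) × 0.00064^(1/2) = 108 m³/s.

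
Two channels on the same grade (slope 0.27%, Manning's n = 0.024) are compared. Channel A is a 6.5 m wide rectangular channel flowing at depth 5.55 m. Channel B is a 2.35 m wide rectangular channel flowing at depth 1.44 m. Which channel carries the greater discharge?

Channel A: Flow area A = b·y = 6.5 × 5.55 = 36.07 m². Wetted perimeter P = b + 2y = 6.5 + 2×5.55 = 17.6 m. Hydraulic radius R = A/P = 36.07/17.6 = 2.05 m. Q_A = (1/0.024)·36.07·2.05^(2/3)·√0.0027 = 126 m³/s.
Channel B: Flow area A = b·y = 2.35 × 1.44 = 3.384 m². Wetted perimeter P = b + 2y = 2.35 + 2×1.44 = 5.23 m. Hydraulic radius R = A/P = 3.384/5.23 = 0.647 m. Q_B = (1/0.024)·3.384·0.647^(2/3)·√0.0027 = 5.481 m³/s.
Q_A = 126 m³/s vs Q_B = 5.481 m³/s, so channel A carries more.

channel A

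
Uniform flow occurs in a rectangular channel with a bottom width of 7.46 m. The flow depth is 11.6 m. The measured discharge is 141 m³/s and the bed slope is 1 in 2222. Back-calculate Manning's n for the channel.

n = 0.026

Flow area A = b·y = 7.46 × 11.6 = 86.54 m². Wetted perimeter P = b + 2y = 7.46 + 2×11.6 = 30.66 m.
Hydraulic radius R = A/P = 86.54/30.66 = 2.822 m.
Rearranging Manning's equation: n = (1/Q) A R^(2/3) S^(1/2) = (1/141) × 86.54 × 2.822^(2/3) × √0.00045 = 0.026.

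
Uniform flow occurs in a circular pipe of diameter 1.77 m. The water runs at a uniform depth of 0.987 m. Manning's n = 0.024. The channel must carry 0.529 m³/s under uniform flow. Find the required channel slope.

S = 0.00022

For a circular section of diameter D = 1.77 m at depth y = 0.987 m, the central angle is θ = 2 arccos(1 − 2y/D) = 3.373 rad. Then A = (D²/8)(θ − sin θ) = 1.41 m² and P = Dθ/2 = 2.985 m.
Hydraulic radius R = A/P = 1.41/2.985 = 0.4725 m.
From Manning's equation, S = [nQ / (1 A R^(2/3))]² = [0.024 × 0.529 / (1 × 1.41 × 0.4725^(2/3))]² = 0.00022.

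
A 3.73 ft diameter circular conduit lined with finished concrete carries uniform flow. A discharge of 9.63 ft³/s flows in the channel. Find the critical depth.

y_c = 0.921 ft

At critical depth, Q² T / (g A³) = 1, i.e. A³/T = Q²/g = 9.63²/32.2 = 2.88.
At y = 1.12 ft: A³/T = 6.152 — over.
At y = 0.825 ft: A³/T = 1.871 — short.
At y = 0.921 ft: A³/T = 2.876 — matches.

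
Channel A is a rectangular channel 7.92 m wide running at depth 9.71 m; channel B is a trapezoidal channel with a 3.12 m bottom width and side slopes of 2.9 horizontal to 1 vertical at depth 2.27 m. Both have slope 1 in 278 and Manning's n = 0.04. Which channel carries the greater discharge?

channel A

Channel A: Flow area A = b·y = 7.92 × 9.71 = 76.9 m². Wetted perimeter P = b + 2y = 7.92 + 2×9.71 = 27.34 m. Hydraulic radius R = A/P = 76.9/27.34 = 2.813 m. Q_A = (1/0.04)·76.9·2.813^(2/3)·√0.003597 = 229.8 m³/s.
Channel B: With bottom width b = 3.12 m and side slope z = 2.9: A = (b + zy)y = (3.12 + 2.9×2.27)×2.27 = 22.03 m²; P = b + 2y√(1+z²) = 3.12 + 2×2.27×3.068 = 17.05 m. Hydraulic radius R = A/P = 22.03/17.05 = 1.292 m. Q_B = (1/0.04)·22.03·1.292^(2/3)·√0.003597 = 39.18 m³/s.
Q_A = 229.8 m³/s vs Q_B = 39.18 m³/s, so channel A carries more.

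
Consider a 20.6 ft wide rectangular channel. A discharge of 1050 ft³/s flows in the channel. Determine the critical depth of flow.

y_c = 4.32 ft

For a rectangular channel, critical depth y_c = (q²/g)^(1/3) where q = Q/b = 1050/20.6 = 50.97 ft²/s.
So y_c = (50.97²/32.2)^(1/3) = 4.32 ft.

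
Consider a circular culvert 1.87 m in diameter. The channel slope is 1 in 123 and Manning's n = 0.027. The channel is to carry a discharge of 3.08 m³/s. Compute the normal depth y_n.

y_n = 0.998 m

Manning's equation rearranged: A R^(2/3) = nQ / (1·√S) = 0.027 × 3.08 / (√0.00813) = 0.9223.
At y = 1.2 m: A R^(2/3) = 1.228 — over.
At y = 0.998 m: A R^(2/3) = 0.9225 — close enough.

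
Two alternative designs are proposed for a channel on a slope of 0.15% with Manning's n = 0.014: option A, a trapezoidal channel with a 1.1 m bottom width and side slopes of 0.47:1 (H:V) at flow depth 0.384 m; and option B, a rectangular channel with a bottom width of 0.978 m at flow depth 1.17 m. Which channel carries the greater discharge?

channel B

Channel A: With bottom width b = 1.1 m and side slope z = 0.47: A = (b + zy)y = (1.1 + 0.47×0.384)×0.384 = 0.4917 m²; P = b + 2y√(1+z²) = 1.1 + 2×0.384×1.105 = 1.949 m. Hydraulic radius R = A/P = 0.4917/1.949 = 0.2523 m. Q_A = (1/0.014)·0.4917·0.2523^(2/3)·√0.0015 = 0.5432 m³/s.
Channel B: Flow area A = b·y = 0.978 × 1.17 = 1.144 m². Wetted perimeter P = b + 2y = 0.978 + 2×1.17 = 3.318 m. Hydraulic radius R = A/P = 1.144/3.318 = 0.3449 m. Q_B = (1/0.014)·1.144·0.3449^(2/3)·√0.0015 = 1.557 m³/s.
Q_A = 0.5432 m³/s vs Q_B = 1.557 m³/s, so channel B carries more.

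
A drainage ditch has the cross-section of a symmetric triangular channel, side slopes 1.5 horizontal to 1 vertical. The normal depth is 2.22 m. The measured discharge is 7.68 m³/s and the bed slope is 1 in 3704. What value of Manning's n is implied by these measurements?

n = 0.015

For a triangular section with side slope z = 1.5: A = zy² = 1.5×2.22² = 7.393 m²; P = 2y√(1+z²) = 2×2.22×1.803 = 8.004 m.
Hydraulic radius R = A/P = 7.393/8.004 = 0.9236 m.
Rearranging Manning's equation: n = (1/Q) A R^(2/3) S^(1/2) = (1/7.68) × 7.393 × 0.9236^(2/3) × √0.00027 = 0.015.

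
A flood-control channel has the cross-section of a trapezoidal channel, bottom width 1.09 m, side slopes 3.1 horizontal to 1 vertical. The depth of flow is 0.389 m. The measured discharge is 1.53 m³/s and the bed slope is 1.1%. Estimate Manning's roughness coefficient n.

With bottom width b = 1.09 m and side slope z = 3.1: A = (b + zy)y = (1.09 + 3.1×0.389)×0.389 = 0.8931 m²; P = b + 2y√(1+z²) = 1.09 + 2×0.389×3.257 = 3.624 m.
Hydraulic radius R = A/P = 0.8931/3.624 = 0.2464 m.
Rearranging Manning's equation: n = (1/Q) A R^(2/3) S^(1/2) = (1/1.53) × 0.8931 × 0.2464^(2/3) × √0.011 = 0.0241.

n = 0.0241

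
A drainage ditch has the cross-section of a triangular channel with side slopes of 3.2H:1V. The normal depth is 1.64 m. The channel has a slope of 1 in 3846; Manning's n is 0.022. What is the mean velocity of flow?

For a triangular section with side slope z = 3.2: A = zy² = 3.2×1.64² = 8.607 m²; P = 2y√(1+z²) = 2×1.64×3.353 = 11 m.
Hydraulic radius R = A/P = 8.607/11 = 0.7827 m.
From Manning's equation, V = (1/n) R^(2/3) S^(1/2) = (1/0.022) × 0.7827^(2/3) × 0.00026^(1/2) = 0.622 m/s.

V = 0.622 m/s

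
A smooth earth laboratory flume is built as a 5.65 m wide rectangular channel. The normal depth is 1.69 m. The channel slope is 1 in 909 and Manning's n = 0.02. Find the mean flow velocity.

Flow area A = b·y = 5.65 × 1.69 = 9.549 m². Wetted perimeter P = b + 2y = 5.65 + 2×1.69 = 9.03 m.
Hydraulic radius R = A/P = 9.549/9.03 = 1.057 m.
From Manning's equation, V = (1/n) R^(2/3) S^(1/2) = (1/0.02) × 1.057^(2/3) × 0.0011^(1/2) = 1.72 m/s.

V = 1.72 m/s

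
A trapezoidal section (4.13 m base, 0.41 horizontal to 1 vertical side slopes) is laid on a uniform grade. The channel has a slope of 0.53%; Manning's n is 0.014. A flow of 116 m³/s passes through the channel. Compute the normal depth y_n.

Manning's equation rearranged: A R^(2/3) = nQ / (1·√S) = 0.014 × 116 / (√0.0053) = 22.31.
At y = 2.66 m: A R^(2/3) = 17.42 — short.
At y = 3.09 m: A R^(2/3) = 22.27 — matches.

y_n = 3.09 m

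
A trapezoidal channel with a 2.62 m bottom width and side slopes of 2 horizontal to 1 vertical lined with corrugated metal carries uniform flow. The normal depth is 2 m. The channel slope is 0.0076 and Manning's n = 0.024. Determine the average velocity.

V = 3.98 m/s

With bottom width b = 2.62 m and side slope z = 2: A = (b + zy)y = (2.62 + 2×2)×2 = 13.24 m²; P = b + 2y√(1+z²) = 2.62 + 2×2×2.236 = 11.56 m.
Hydraulic radius R = A/P = 13.24/11.56 = 1.145 m.
From Manning's equation, V = (1/n) R^(2/3) S^(1/2) = (1/0.024) × 1.145^(2/3) × 0.0076^(1/2) = 3.98 m/s.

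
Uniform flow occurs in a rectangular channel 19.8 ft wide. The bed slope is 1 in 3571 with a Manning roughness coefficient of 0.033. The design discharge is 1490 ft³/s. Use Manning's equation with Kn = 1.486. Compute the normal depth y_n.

Manning's equation rearranged: A R^(2/3) = nQ / (1.486·√S) = 0.033 × 1490 / (1.486 × √0.00028) = 1977.
Try y = 23 ft: A R^(2/3) = 1654 — too small.
Try y = 29.3 ft: A R^(2/3) = 2203 — too large.
Try y = 26.7 ft: A R^(2/3) = 1975 — close enough.

y_n = 26.7 ft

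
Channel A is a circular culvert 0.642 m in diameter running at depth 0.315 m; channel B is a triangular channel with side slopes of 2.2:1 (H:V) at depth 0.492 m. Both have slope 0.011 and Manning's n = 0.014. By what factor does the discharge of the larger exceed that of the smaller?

4.24

Channel A: For a circular section of diameter D = 0.642 m at depth y = 0.315 m, the central angle is θ = 2 arccos(1 − 2y/D) = 3.104 rad. Then A = (D²/8)(θ − sin θ) = 0.158 m² and P = Dθ/2 = 0.9965 m. Hydraulic radius R = A/P = 0.158/0.9965 = 0.1586 m. Q_A = (1/0.014)·0.158·0.1586^(2/3)·√0.011 = 0.3468 m³/s.
Channel B: For a triangular section with side slope z = 2.2: A = zy² = 2.2×0.492² = 0.5325 m²; P = 2y√(1+z²) = 2×0.492×2.417 = 2.378 m. Hydraulic radius R = A/P = 0.5325/2.378 = 0.224 m. Q_B = (1/0.014)·0.5325·0.224^(2/3)·√0.011 = 1.471 m³/s.
The larger discharge is 1.471 m³/s and the smaller is 0.3468 m³/s; the ratio is 4.24.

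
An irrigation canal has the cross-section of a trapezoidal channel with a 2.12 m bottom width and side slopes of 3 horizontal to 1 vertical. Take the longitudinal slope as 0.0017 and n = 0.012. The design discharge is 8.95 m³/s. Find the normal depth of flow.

Manning's equation rearranged: A R^(2/3) = nQ / (1·√S) = 0.012 × 8.95 / (√0.0017) = 2.605.
Trying y = 0.58 m: A R^(2/3) = 1.188 — low.
Trying y = 0.973 m: A R^(2/3) = 3.459 — high.
Trying y = 0.851 m: A R^(2/3) = 2.605 — matches.

y_n = 0.851 m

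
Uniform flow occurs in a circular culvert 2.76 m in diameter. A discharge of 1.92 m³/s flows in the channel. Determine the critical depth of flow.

At critical depth, Q² T / (g A³) = 1, i.e. A³/T = Q²/g = 1.92²/9.81 = 0.3758.
Try y = 0.697 m: A³/T = 0.6963 — high.
Try y = 0.595 m: A³/T = 0.3755 — matches.

y_c = 0.595 m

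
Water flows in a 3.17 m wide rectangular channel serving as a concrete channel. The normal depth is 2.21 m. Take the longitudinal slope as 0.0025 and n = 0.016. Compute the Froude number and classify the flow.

Flow area A = b·y = 3.17 × 2.21 = 7.006 m². Wetted perimeter P = b + 2y = 3.17 + 2×2.21 = 7.59 m.
Hydraulic radius R = A/P = 7.006/7.59 = 0.923 m.
V = (1/n) R^(2/3) √S = (1/0.016) × 0.923^(2/3) × √0.0025 = 2.962 m/s. Hydraulic depth D_h = A/T = 7.006/3.17 = 2.21 m.
Froude number Fr = V/√(g·D_h) = 2.962/√(9.81×2.21) = 0.636, which is less than 1, so the flow is subcritical.

subcritical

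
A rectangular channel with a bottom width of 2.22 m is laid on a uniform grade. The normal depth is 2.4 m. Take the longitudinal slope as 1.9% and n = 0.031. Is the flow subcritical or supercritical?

subcritical

Flow area A = b·y = 2.22 × 2.4 = 5.328 m². Wetted perimeter P = b + 2y = 2.22 + 2×2.4 = 7.02 m.
Hydraulic radius R = A/P = 5.328/7.02 = 0.759 m.
V = (1/n) R^(2/3) √S = (1/0.031) × 0.759^(2/3) × √0.019 = 3.7 m/s. Hydraulic depth D_h = A/T = 5.328/2.22 = 2.4 m.
Froude number Fr = V/√(g·D_h) = 3.7/√(9.81×2.4) = 0.762, which is less than 1, so the flow is subcritical.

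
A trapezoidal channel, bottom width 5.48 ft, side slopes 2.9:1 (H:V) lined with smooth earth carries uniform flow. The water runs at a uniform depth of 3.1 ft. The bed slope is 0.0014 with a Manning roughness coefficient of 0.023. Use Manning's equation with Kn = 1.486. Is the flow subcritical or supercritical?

subcritical

With bottom width b = 5.48 ft and side slope z = 2.9: A = (b + zy)y = (5.48 + 2.9×3.1)×3.1 = 44.86 ft²; P = b + 2y√(1+z²) = 5.48 + 2×3.1×3.068 = 24.5 ft.
Hydraulic radius R = A/P = 44.86/24.5 = 1.831 ft.
V = (1.486/n) R^(2/3) √S = (1.486/0.023) × 1.831^(2/3) × √0.0014 = 3.618 ft/s. Hydraulic depth D_h = A/T = 44.86/23.46 = 1.912 ft.
Froude number Fr = V/√(g·D_h) = 3.618/√(32.2×1.912) = 0.461, which is less than 1, so the flow is subcritical.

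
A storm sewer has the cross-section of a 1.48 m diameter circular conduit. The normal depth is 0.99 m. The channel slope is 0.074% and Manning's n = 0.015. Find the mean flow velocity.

For a circular section of diameter D = 1.48 m at depth y = 0.99 m, the central angle is θ = 2 arccos(1 − 2y/D) = 3.831 rad. Then A = (D²/8)(θ − sin θ) = 1.223 m² and P = Dθ/2 = 2.835 m.
Hydraulic radius R = A/P = 1.223/2.835 = 0.4314 m.
From Manning's equation, V = (1/n) R^(2/3) S^(1/2) = (1/0.015) × 0.4314^(2/3) × 0.00074^(1/2) = 1.04 m/s.

V = 1.04 m/s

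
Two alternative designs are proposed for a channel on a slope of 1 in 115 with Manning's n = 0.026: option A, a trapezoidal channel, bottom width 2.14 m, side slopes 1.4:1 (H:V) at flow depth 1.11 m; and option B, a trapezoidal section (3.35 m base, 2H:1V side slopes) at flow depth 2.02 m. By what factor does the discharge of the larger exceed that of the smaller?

Channel A: With bottom width b = 2.14 m and side slope z = 1.4: A = (b + zy)y = (2.14 + 1.4×1.11)×1.11 = 4.1 m²; P = b + 2y√(1+z²) = 2.14 + 2×1.11×1.72 = 5.959 m. Hydraulic radius R = A/P = 4.1/5.959 = 0.688 m. Q_A = (1/0.026)·4.1·0.688^(2/3)·√0.008696 = 11.46 m³/s.
Channel B: With bottom width b = 3.35 m and side slope z = 2: A = (b + zy)y = (3.35 + 2×2.02)×2.02 = 14.93 m²; P = b + 2y√(1+z²) = 3.35 + 2×2.02×2.236 = 12.38 m. Hydraulic radius R = A/P = 14.93/12.38 = 1.205 m. Q_B = (1/0.026)·14.93·1.205^(2/3)·√0.008696 = 60.64 m³/s.
The larger discharge is 60.64 m³/s and the smaller is 11.46 m³/s; the ratio is 5.29.

5.29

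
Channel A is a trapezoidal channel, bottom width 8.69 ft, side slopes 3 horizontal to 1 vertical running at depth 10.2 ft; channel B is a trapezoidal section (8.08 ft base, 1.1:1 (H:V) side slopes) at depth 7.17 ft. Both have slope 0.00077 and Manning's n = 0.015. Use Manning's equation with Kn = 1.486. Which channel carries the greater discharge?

Channel A: With bottom width b = 8.69 ft and side slope z = 3: A = (b + zy)y = (8.69 + 3×10.2)×10.2 = 400.8 ft²; P = b + 2y√(1+z²) = 8.69 + 2×10.2×3.162 = 73.2 ft. Hydraulic radius R = A/P = 400.8/73.2 = 5.475 ft. Q_A = (1.486/0.015)·400.8·5.475^(2/3)·√0.00077 = 3422 ft³/s.
Channel B: With bottom width b = 8.08 ft and side slope z = 1.1: A = (b + zy)y = (8.08 + 1.1×7.17)×7.17 = 114.5 ft²; P = b + 2y√(1+z²) = 8.08 + 2×7.17×1.487 = 29.4 ft. Hydraulic radius R = A/P = 114.5/29.4 = 3.894 ft. Q_B = (1.486/0.015)·114.5·3.894^(2/3)·√0.00077 = 779 ft³/s.
Q_A = 3422 ft³/s vs Q_B = 779 ft³/s, so channel A carries more.

channel A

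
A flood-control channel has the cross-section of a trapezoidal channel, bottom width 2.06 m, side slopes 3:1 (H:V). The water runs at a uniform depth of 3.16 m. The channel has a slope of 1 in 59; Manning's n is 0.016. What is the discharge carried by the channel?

With bottom width b = 2.06 m and side slope z = 3: A = (b + zy)y = (2.06 + 3×3.16)×3.16 = 36.47 m²; P = b + 2y√(1+z²) = 2.06 + 2×3.16×3.162 = 22.05 m.
Hydraulic radius R = A/P = 36.47/22.05 = 1.654 m.
Manning's equation: Q = (1/n) A R^(2/3) S^(1/2) = (1/0.016) × 36.47 × 1.654^(2/3) × 0.01695^(1/2) = 415 m³/s.

Q = 415 m³/s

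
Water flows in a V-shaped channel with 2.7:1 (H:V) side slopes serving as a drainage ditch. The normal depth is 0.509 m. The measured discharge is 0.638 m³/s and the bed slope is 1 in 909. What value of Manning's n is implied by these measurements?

n = 0.014

For a triangular section with side slope z = 2.7: A = zy² = 2.7×0.509² = 0.6995 m²; P = 2y√(1+z²) = 2×0.509×2.879 = 2.931 m.
Hydraulic radius R = A/P = 0.6995/2.931 = 0.2387 m.
Rearranging Manning's equation: n = (1/Q) A R^(2/3) S^(1/2) = (1/0.638) × 0.6995 × 0.2387^(2/3) × √0.0011 = 0.014.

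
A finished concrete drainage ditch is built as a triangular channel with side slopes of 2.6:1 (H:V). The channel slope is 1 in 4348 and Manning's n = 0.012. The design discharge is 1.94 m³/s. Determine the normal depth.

y_n = 0.993 m

Manning's equation rearranged: A R^(2/3) = nQ / (1·√S) = 0.012 × 1.94 / (√0.00023) = 1.535.
At y = 1.24 m: A R^(2/3) = 2.776 — too large.
At y = 0.767 m: A R^(2/3) = 0.7711 — too small.
At y = 0.993 m: A R^(2/3) = 1.535 — matches.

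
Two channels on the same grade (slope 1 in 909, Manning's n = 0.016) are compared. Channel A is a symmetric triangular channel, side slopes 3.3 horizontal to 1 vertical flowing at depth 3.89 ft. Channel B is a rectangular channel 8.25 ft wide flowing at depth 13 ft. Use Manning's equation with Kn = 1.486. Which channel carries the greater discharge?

channel B

Channel A: For a triangular section with side slope z = 3.3: A = zy² = 3.3×3.89² = 49.94 ft²; P = 2y√(1+z²) = 2×3.89×3.448 = 26.83 ft. Hydraulic radius R = A/P = 49.94/26.83 = 1.861 ft. Q_A = (1.486/0.016)·49.94·1.861^(2/3)·√0.0011 = 232.8 ft³/s.
Channel B: Flow area A = b·y = 8.25 × 13 = 107.2 ft². Wetted perimeter P = b + 2y = 8.25 + 2×13 = 34.25 ft. Hydraulic radius R = A/P = 107.2/34.25 = 3.131 ft. Q_B = (1.486/0.016)·107.2·3.131^(2/3)·√0.0011 = 707.1 ft³/s.
Q_A = 232.8 ft³/s vs Q_B = 707.1 ft³/s, so channel B carries more.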